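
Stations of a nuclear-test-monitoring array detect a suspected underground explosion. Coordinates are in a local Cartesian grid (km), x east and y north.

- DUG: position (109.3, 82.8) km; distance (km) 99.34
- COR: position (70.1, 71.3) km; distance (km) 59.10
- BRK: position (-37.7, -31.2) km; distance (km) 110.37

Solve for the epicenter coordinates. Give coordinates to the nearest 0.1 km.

11.1 km east, 67.8 km north

Circle about each station: (x − 109.3)² + (y − 82.8)² = 99.34²; (x − 70.1)² + (y − 71.3)² = 59.10²; (x + 37.7)² + (y + 31.2)² = 110.37².
Subtracting pairs of circle equations eliminates x²+y² and gives linear equations (the radical axes):
-78.4 x − 23.0 y = -2429.00
-294.0 x − 228.0 y = -18720.70
Solving the 2×2 system: x ≈ 11.1, y ≈ 67.8 km.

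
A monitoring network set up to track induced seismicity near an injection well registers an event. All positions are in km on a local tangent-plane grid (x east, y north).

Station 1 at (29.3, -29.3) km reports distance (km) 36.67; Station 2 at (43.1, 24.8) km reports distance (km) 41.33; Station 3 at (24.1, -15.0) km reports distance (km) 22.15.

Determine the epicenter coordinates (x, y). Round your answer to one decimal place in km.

Circle about each station: (x − 29.3)² + (y + 29.3)² = 36.67²; (x − 43.1)² + (y − 24.8)² = 41.33²; (x − 24.1)² + (y + 15.0)² = 22.15².
Subtracting pairs of circle equations eliminates x²+y² and gives linear equations (the radical axes):
27.6 x + 108.2 y = 392.19
-10.4 x + 28.6 y = -57.10
Solving the 2×2 system: x ≈ 9.1, y ≈ 1.3 km.

(9.1, 1.3)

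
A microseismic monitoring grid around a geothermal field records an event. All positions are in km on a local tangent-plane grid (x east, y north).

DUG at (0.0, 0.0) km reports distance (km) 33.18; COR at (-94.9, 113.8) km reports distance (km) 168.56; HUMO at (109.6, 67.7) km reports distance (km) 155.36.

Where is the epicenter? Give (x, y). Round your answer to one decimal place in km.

Circle about each station: x² + y² = 33.18²; (x + 94.9)² + (y − 113.8)² = 168.56²; (x − 109.6)² + (y − 67.7)² = 155.36².
Subtracting the DUG equation from the COR and HUMO equations removes the quadratic terms:
-189.8 x + 227.6 y = -5355.11
219.2 x + 135.4 y = -6440.37
Solving the 2×2 system: x ≈ -9.8, y ≈ -31.7 km.

-9.8 km east, -31.7 km north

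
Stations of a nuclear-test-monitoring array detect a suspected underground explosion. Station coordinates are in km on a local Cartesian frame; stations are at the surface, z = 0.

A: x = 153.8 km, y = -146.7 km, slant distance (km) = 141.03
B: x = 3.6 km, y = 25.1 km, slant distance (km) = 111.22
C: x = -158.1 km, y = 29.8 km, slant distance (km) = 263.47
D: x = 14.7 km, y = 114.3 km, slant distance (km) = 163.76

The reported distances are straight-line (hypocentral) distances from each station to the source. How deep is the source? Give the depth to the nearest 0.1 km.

depth ≈ 35.6 km

Each station gives a sphere (x−x_i)² + (y−y_i)² + z² = d_i² (stations at z=0).
Subtracting the A sphere from B and C: z² cancels, leaving linear equations in x and y:
-300.4 x + 343.6 y = -37012.79
-623.8 x + 353.0 y = -68818.66
Solving: x ≈ 97.700, y ≈ -22.304 km (keep extra digits for the depth step; rounded: 97.7, -22.3).
Then from the A sphere: z² = 141.03² − (x − 153.8)² − (y + 146.7)² with x = 97.700, y = -22.304, so z ≈ 35.607 ≈ 35.6 km.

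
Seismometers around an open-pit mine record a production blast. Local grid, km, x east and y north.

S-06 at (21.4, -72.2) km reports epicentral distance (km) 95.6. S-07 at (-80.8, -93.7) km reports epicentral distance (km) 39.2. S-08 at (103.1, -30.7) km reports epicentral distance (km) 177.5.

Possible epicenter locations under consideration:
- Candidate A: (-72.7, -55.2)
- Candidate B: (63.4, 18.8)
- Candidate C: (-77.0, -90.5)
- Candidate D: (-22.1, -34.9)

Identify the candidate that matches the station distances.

Candidate A

For each candidate, compare |candidate − station| to the reported distance:
Candidate A: residuals S-06 0.0, S-07 0.1, S-08 0.0 → max 0.1 km
Candidate B: residuals S-06 4.6, S-07 143.7, S-08 114.0 → max 143.7 km
Candidate C: residuals S-06 4.5, S-07 34.2, S-08 12.3 → max 34.2 km
Candidate D: residuals S-06 38.3, S-07 43.9, S-08 52.2 → max 52.2 km
Only Candidate A has all residuals ≈ 0.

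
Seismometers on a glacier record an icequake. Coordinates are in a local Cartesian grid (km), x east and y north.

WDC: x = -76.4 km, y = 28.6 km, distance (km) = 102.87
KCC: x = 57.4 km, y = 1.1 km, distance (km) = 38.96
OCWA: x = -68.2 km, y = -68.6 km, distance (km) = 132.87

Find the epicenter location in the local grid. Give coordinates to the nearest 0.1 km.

Circle about each station: (x + 76.4)² + (y − 28.6)² = 102.87²; (x − 57.4)² + (y − 1.1)² = 38.96²; (x + 68.2)² + (y + 68.6)² = 132.87².
Subtracting pairs of circle equations eliminates x²+y² and gives linear equations (the radical axes):
267.6 x − 55.0 y = 5705.41
16.4 x − 194.4 y = -4369.92
Solving the 2×2 system: x ≈ 26.4, y ≈ 24.7 km.

x ≈ 26.4 km, y ≈ 24.7 km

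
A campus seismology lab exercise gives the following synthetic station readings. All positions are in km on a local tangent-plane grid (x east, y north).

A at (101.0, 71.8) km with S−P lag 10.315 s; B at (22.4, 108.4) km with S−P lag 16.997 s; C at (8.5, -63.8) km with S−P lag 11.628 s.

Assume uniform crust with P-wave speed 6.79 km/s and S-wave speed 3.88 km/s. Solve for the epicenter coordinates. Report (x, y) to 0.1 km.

Distance from S−P lag: d = Δt · v_P v_S / (v_P − v_S) = Δt · (6.79·3.88)/(6.79−3.88) ≈ 9.0533·Δt.
So d_A = 93.39, d_B = 153.88, d_C = 105.27 km.
Circle about each station: (x − 101.0)² + (y − 71.8)² = 93.39²; (x − 22.4)² + (y − 108.4)² = 153.88²; (x − 8.5)² + (y + 63.8)² = 105.27².
Subtracting the A equation from the B and C equations removes the quadratic terms:
-157.2 x + 73.2 y = -18061.28
-185.0 x − 271.2 y = -13573.63
Solving the 2×2 system: x ≈ 104.9, y ≈ -21.5 km.

104.9 km east, -21.5 km north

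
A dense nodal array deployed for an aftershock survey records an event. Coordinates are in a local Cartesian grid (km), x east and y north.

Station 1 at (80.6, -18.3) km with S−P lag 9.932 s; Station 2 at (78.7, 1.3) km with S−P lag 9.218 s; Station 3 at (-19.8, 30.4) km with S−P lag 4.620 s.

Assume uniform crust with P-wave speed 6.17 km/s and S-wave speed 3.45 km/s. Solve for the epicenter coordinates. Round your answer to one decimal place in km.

Distance from S−P lag: d = Δt · v_P v_S / (v_P − v_S) = Δt · (6.17·3.45)/(6.17−3.45) ≈ 7.8259·Δt.
So d_Station 1 = 77.73, d_Station 2 = 72.14, d_Station 3 = 36.16 km.
Circle about each station: (x − 80.6)² + (y + 18.3)² = 77.73²; (x − 78.7)² + (y − 1.3)² = 72.14²; (x + 19.8)² + (y − 30.4)² = 36.16².
Subtracting the Station 1 equation from the Station 2 and Station 3 equations removes the quadratic terms:
-3.8 x + 39.2 y = 201.90
-200.8 x + 97.4 y = -780.64
Solving the 2×2 system: x ≈ 6.7, y ≈ 5.8 km.
Check against Station 1 (with the unrounded x, y): √((x − 80.6)²+(y + 18.3)²) = 77.73 ≈ 77.73 km. ✓

6.7 km east, 5.8 km north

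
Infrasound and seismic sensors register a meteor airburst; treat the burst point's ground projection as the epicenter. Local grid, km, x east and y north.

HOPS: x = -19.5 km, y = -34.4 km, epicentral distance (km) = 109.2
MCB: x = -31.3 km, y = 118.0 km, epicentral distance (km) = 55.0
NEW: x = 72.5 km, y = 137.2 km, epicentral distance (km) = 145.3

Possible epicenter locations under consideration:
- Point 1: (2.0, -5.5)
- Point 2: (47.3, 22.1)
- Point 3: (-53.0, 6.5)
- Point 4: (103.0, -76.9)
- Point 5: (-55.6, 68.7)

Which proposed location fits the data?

For each candidate, compare |candidate − station| to the reported distance:
Point 1: residuals HOPS 73.2, MCB 72.9, NEW 13.9 → max 73.2 km
Point 2: residuals HOPS 21.7, MCB 69.0, NEW 27.5 → max 69.0 km
Point 3: residuals HOPS 56.3, MCB 58.6, NEW 35.9 → max 58.6 km
Point 4: residuals HOPS 20.5, MCB 181.7, NEW 71.0 → max 181.7 km
Point 5: residuals HOPS 0.0, MCB 0.0, NEW 0.0 → max 0.0 km
Only Point 5 has all residuals ≈ 0.

Point 5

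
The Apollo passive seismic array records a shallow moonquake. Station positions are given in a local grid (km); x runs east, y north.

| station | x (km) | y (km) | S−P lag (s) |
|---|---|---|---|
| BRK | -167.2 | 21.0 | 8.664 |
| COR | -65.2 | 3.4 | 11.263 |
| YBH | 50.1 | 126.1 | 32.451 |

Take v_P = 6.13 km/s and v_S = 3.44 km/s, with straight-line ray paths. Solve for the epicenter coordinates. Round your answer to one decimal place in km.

(-141.1, -41.7)

Distance from S−P lag: d = Δt · v_P v_S / (v_P − v_S) = Δt · (6.13·3.44)/(6.13−3.44) ≈ 7.8391·Δt.
So d_BRK = 67.92, d_COR = 88.29, d_YBH = 254.39 km.
Circle about each station: (x + 167.2)² + (y − 21.0)² = 67.92²; (x + 65.2)² + (y − 3.4)² = 88.29²; (x − 50.1)² + (y − 126.1)² = 254.39².
Subtracting the BRK equation from the COR and YBH equations removes the quadratic terms:
204.0 x − 35.2 y = -27316.24
434.6 x + 210.2 y = -70086.77
Solving the 2×2 system: x ≈ -141.1, y ≈ -41.7 km.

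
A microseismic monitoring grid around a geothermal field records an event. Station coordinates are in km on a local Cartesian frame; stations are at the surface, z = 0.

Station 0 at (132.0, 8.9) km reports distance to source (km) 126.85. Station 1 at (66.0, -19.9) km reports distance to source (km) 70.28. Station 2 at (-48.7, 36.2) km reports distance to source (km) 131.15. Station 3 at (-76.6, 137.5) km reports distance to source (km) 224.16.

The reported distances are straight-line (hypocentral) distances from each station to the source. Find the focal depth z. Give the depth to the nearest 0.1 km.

z ≈ 54.9 km

Each station gives a sphere (x−x_i)² + (y−y_i)² + z² = d_i² (stations at z=0).
Subtracting the Station 0 sphere from Station 1 and Station 2: z² cancels, leaving linear equations in x and y:
-132.0 x − 57.6 y = -1599.56
-361.4 x + 54.6 y = -14930.48
Solving: x ≈ 33.804, y ≈ -49.699 km (keep extra digits for the depth step; rounded: 33.8, -49.7).
Then from the Station 0 sphere: z² = 126.85² − (x − 132.0)² − (y − 8.9)² with x = 33.804, y = -49.699, so z ≈ 54.906 ≈ 54.9 km.
Check against Station 3 (with the unrounded solution): distance 224.16 ≈ 224.16 km. ✓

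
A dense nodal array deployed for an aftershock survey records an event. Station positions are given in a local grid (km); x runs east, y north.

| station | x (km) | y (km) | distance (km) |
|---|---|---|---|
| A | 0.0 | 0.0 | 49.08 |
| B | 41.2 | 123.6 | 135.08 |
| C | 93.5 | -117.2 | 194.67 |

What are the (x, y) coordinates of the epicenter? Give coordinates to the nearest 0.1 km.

Circle about each station: x² + y² = 49.08²; (x − 41.2)² + (y − 123.6)² = 135.08²; (x − 93.5)² + (y + 117.2)² = 194.67².
Subtracting the A equation from the B and C equations removes the quadratic terms:
82.4 x + 247.2 y = 1136.64
187.0 x − 234.4 y = -13009.47
Solving the 2×2 system: x ≈ -45.0, y ≈ 19.6 km.

-45.0 km east, 19.6 km north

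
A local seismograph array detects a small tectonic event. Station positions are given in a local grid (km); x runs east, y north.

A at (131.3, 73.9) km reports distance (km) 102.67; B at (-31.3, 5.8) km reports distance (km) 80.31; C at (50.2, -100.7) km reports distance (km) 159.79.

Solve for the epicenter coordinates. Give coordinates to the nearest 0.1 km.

29.9 km east, 57.8 km north

Circle about each station: (x − 131.3)² + (y − 73.9)² = 102.67²; (x + 31.3)² + (y − 5.8)² = 80.31²; (x − 50.2)² + (y + 100.7)² = 159.79².
Subtracting pairs of circle equations eliminates x²+y² and gives linear equations (the radical axes):
-325.2 x − 136.2 y = -17596.14
-162.2 x − 349.2 y = -25032.09
Solving the 2×2 system: x ≈ 29.9, y ≈ 57.8 km.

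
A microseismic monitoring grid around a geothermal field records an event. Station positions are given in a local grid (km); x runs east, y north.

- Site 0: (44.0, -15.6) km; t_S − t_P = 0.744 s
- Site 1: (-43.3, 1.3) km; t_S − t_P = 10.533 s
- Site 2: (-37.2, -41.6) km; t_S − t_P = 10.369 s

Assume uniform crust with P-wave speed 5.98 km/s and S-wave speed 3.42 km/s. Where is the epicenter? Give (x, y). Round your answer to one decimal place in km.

39.9 km east, -11.3 km north

Distance from S−P lag: d = Δt · v_P v_S / (v_P − v_S) = Δt · (5.98·3.42)/(5.98−3.42) ≈ 7.9889·Δt.
So d_Site 0 = 5.94, d_Site 1 = 84.15, d_Site 2 = 82.84 km.
Circle about each station: (x − 44.0)² + (y + 15.6)² = 5.94²; (x + 43.3)² + (y − 1.3)² = 84.15²; (x + 37.2)² + (y + 41.6)² = 82.84².
Subtracting pairs of circle equations eliminates x²+y² and gives linear equations (the radical axes):
-174.6 x + 33.8 y = -7348.72
-162.4 x − 52.0 y = -5892.14
Solving the 2×2 system: x ≈ 39.9, y ≈ -11.3 km.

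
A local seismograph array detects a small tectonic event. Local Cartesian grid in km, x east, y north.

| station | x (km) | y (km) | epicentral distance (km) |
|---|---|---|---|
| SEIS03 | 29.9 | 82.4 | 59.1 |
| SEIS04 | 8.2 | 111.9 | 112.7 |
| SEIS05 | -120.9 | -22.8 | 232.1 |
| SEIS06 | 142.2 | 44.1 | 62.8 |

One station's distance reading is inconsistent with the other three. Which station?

Solve using three stations at a time. Using SEIS03, SEIS05, SEIS06 (subtract circle equations pairwise → linear system) gives (x, y) ≈ (88.7, 76.9).
Distances from that point to each station vs reported:
  SEIS03: calculated 59.0 vs reported 59.1 → residual 0.1 km
  SEIS04: calculated 87.8 vs reported 112.7 → residual 24.9 km
  SEIS05: calculated 232.1 vs reported 232.1 → residual 0.0 km
  SEIS06: calculated 62.8 vs reported 62.8 → residual 0.0 km
SEIS03, SEIS05, SEIS06 are mutually consistent (residuals ≈ 0); SEIS04 is off by 24.9 km.

SEIS04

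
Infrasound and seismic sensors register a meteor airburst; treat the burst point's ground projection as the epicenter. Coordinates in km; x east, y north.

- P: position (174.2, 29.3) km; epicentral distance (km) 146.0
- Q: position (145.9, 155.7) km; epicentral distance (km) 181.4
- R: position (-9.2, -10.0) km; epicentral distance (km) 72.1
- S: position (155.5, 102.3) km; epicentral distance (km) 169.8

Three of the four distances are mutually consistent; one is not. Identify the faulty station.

P

Solve using three stations at a time. Using Q, R, S (subtract circle equations pairwise → linear system) gives (x, y) ≈ (-9.4, 62.1).
Distances from that point to each station vs reported:
  P: calculated 186.5 vs reported 146.0 → residual 40.5 km
  Q: calculated 181.4 vs reported 181.4 → residual 0.0 km
  R: calculated 72.1 vs reported 72.1 → residual 0.0 km
  S: calculated 169.8 vs reported 169.8 → residual 0.0 km
Q, R, S are mutually consistent (residuals ≈ 0); P is off by 40.5 km.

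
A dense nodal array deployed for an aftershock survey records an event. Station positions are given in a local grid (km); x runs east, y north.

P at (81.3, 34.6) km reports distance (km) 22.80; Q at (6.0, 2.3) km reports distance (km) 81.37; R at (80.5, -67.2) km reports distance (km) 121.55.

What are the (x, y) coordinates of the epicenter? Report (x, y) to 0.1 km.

69.0 km east, 53.8 km north

Circle about each station: (x − 81.3)² + (y − 34.6)² = 22.80²; (x − 6.0)² + (y − 2.3)² = 81.37²; (x − 80.5)² + (y + 67.2)² = 121.55².
Subtracting pairs of circle equations eliminates x²+y² and gives linear equations (the radical axes):
-150.6 x − 64.6 y = -13866.80
-1.6 x − 203.6 y = -11065.32
Solving the 2×2 system: x ≈ 69.0, y ≈ 53.8 km.
Check against P (with the unrounded x, y): √((x − 81.3)²+(y − 34.6)²) = 22.81 ≈ 22.80 km. ✓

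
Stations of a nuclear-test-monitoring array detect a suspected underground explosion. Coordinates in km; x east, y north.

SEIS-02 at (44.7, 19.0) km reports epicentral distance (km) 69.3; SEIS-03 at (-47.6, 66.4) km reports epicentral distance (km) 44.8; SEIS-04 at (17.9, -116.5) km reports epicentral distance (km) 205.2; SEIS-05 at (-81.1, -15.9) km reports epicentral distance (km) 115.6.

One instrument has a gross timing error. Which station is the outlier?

Solve using three stations at a time. Using SEIS-02, SEIS-03, SEIS-05 (subtract circle equations pairwise → linear system) gives (x, y) ≈ (-3.0, 69.3).
Distances from that point to each station vs reported:
  SEIS-02: calculated 69.3 vs reported 69.3 → residual 0.0 km
  SEIS-03: calculated 44.7 vs reported 44.8 → residual 0.1 km
  SEIS-04: calculated 186.9 vs reported 205.2 → residual 18.3 km
  SEIS-05: calculated 115.6 vs reported 115.6 → residual 0.0 km
SEIS-02, SEIS-03, SEIS-05 are mutually consistent (residuals ≈ 0); SEIS-04 is off by 18.3 km.

SEIS-04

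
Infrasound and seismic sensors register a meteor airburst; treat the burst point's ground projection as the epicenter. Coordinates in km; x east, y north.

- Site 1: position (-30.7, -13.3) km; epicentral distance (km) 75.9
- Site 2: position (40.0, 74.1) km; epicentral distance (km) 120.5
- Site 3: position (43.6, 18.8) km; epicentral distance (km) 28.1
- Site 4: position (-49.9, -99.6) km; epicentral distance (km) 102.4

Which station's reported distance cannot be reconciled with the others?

Site 3

Solve using three stations at a time. Using Site 1, Site 2, Site 4 (subtract circle equations pairwise → linear system) gives (x, y) ≈ (37.7, -46.4).
Distances from that point to each station vs reported:
  Site 1: calculated 76.0 vs reported 75.9 → residual 0.1 km
  Site 2: calculated 120.5 vs reported 120.5 → residual 0.0 km
  Site 3: calculated 65.5 vs reported 28.1 → residual 37.4 km
  Site 4: calculated 102.5 vs reported 102.4 → residual 0.1 km
Site 1, Site 2, Site 4 are mutually consistent (residuals ≈ 0); Site 3 is off by 37.4 km.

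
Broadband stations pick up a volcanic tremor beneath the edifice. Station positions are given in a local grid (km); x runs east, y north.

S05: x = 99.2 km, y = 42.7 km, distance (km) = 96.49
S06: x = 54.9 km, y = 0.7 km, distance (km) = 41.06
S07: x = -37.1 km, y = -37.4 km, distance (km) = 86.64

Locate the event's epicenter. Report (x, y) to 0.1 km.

Circle about each station: (x − 99.2)² + (y − 42.7)² = 96.49²; (x − 54.9)² + (y − 0.7)² = 41.06²; (x + 37.1)² + (y + 37.4)² = 86.64².
Subtracting pairs of circle equations eliminates x²+y² and gives linear equations (the radical axes):
-88.6 x − 84.0 y = -1025.03
-272.6 x − 160.2 y = -7084.93
Solving the 2×2 system: x ≈ 49.5, y ≈ -40.0 km.

49.5 km east, -40.0 km north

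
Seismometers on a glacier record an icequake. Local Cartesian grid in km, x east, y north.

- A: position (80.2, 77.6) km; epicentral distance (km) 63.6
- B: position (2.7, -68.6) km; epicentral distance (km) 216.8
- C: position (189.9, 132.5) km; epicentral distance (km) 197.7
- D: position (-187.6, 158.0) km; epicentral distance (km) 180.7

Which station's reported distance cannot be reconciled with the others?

A

Solve using three stations at a time. Using B, C, D (subtract circle equations pairwise → linear system) gives (x, y) ≈ (-7.2, 148.0).
Distances from that point to each station vs reported:
  A: calculated 112.2 vs reported 63.6 → residual 48.6 km
  B: calculated 216.8 vs reported 216.8 → residual 0.0 km
  C: calculated 197.7 vs reported 197.7 → residual 0.0 km
  D: calculated 180.7 vs reported 180.7 → residual 0.0 km
B, C, D are mutually consistent (residuals ≈ 0); A is off by 48.6 km.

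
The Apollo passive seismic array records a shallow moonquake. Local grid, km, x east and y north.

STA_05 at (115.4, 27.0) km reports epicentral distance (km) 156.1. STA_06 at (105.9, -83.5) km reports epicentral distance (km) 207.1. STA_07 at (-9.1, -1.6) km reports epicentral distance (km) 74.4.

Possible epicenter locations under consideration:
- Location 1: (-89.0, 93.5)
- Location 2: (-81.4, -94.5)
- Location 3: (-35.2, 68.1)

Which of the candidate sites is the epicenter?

Location 3

For each candidate, compare |candidate − station| to the reported distance:
Location 1: residuals STA_05 58.8, STA_06 56.2, STA_07 49.8 → max 58.8 km
Location 2: residuals STA_05 75.2, STA_06 19.5, STA_07 43.3 → max 75.2 km
Location 3: residuals STA_05 0.0, STA_06 0.0, STA_07 0.0 → max 0.0 km
Only Location 3 has all residuals ≈ 0.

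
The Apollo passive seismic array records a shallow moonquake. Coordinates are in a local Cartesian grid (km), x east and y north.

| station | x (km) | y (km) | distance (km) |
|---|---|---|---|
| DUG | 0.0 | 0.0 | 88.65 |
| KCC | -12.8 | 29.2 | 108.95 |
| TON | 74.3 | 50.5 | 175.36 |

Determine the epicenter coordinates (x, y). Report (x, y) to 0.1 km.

Circle about each station: x² + y² = 88.65²; (x + 12.8)² + (y − 29.2)² = 108.95²; (x − 74.3)² + (y − 50.5)² = 175.36².
Subtracting the DUG equation from the KCC and TON equations removes the quadratic terms:
-25.6 x + 58.4 y = -2994.80
148.6 x + 101.0 y = -14821.57
Solving the 2×2 system: x ≈ -50.0, y ≈ -73.2 km.

x ≈ -50.0 km, y ≈ -73.2 km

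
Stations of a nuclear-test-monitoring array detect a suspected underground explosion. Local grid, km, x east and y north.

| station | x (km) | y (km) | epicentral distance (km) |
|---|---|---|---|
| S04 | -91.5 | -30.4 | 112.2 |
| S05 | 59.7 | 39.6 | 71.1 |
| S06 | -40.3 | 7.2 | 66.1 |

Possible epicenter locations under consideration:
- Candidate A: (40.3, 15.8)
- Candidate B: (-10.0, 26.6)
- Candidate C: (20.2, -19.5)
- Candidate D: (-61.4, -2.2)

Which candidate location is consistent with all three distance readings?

Candidate C

For each candidate, compare |candidate − station| to the reported distance:
Candidate A: residuals S04 27.5, S05 40.4, S06 15.0 → max 40.4 km
Candidate B: residuals S04 12.7, S05 0.2, S06 30.1 → max 30.1 km
Candidate C: residuals S04 0.0, S05 0.0, S06 0.0 → max 0.0 km
Candidate D: residuals S04 71.0, S05 57.0, S06 43.0 → max 71.0 km
Only Candidate C has all residuals ≈ 0.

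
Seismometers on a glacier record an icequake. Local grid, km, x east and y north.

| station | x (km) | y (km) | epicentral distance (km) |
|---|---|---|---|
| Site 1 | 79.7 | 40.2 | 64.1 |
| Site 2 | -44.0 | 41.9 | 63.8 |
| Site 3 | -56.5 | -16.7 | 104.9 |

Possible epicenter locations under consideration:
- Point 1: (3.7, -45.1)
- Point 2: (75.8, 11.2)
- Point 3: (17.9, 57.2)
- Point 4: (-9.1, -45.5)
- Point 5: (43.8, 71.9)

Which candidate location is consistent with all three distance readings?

For each candidate, compare |candidate − station| to the reported distance:
Point 1: residuals Site 1 50.1, Site 2 35.4, Site 3 38.3 → max 50.1 km
Point 2: residuals Site 1 34.8, Site 2 59.9, Site 3 30.3 → max 59.9 km
Point 3: residuals Site 1 0.0, Site 2 0.0, Site 3 0.0 → max 0.0 km
Point 4: residuals Site 1 59.3, Site 2 30.3, Site 3 49.4 → max 59.3 km
Point 5: residuals Site 1 16.2, Site 2 29.0, Site 3 28.9 → max 29.0 km
Only Point 3 has all residuals ≈ 0.

Point 3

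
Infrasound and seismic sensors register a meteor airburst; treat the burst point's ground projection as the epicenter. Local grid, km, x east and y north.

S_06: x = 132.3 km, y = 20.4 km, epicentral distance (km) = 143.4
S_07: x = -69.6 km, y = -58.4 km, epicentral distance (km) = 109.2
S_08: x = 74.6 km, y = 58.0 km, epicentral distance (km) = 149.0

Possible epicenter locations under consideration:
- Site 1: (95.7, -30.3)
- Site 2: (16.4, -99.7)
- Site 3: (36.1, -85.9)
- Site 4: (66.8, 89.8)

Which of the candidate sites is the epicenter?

Site 3

For each candidate, compare |candidate − station| to the reported distance:
Site 1: residuals S_06 80.9, S_07 58.5, S_08 58.2 → max 80.9 km
Site 2: residuals S_06 23.5, S_07 13.8, S_08 19.1 → max 23.5 km
Site 3: residuals S_06 0.0, S_07 0.0, S_08 0.0 → max 0.0 km
Site 4: residuals S_06 48.0, S_07 92.2, S_08 116.3 → max 116.3 km
Only Site 3 has all residuals ≈ 0.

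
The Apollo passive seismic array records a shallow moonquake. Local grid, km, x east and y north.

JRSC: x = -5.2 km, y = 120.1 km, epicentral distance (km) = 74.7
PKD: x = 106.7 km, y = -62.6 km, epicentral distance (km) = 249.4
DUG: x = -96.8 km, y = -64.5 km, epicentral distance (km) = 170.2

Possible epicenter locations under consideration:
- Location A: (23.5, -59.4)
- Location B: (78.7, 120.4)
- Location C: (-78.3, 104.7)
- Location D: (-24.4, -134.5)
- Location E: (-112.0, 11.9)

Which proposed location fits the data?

For each candidate, compare |candidate − station| to the reported distance:
Location A: residuals JRSC 107.1, PKD 166.1, DUG 49.8 → max 166.1 km
Location B: residuals JRSC 9.2, PKD 64.3, DUG 84.7 → max 84.7 km
Location C: residuals JRSC 0.0, PKD 0.0, DUG 0.0 → max 0.0 km
Location D: residuals JRSC 180.6, PKD 99.9, DUG 69.5 → max 180.6 km
Location E: residuals JRSC 77.3, PKD 18.4, DUG 92.3 → max 92.3 km
Only Location C has all residuals ≈ 0.

Location C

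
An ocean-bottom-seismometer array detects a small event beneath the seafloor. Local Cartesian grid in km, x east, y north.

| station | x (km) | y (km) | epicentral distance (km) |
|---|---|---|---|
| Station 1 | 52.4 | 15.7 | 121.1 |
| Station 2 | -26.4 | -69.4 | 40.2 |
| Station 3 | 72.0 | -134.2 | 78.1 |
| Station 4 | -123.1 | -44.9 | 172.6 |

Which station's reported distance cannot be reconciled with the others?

Station 4

Solve using three stations at a time. Using Station 1, Station 2, Station 3 (subtract circle equations pairwise → linear system) gives (x, y) ≈ (4.2, -95.4).
Distances from that point to each station vs reported:
  Station 1: calculated 121.1 vs reported 121.1 → residual 0.0 km
  Station 2: calculated 40.2 vs reported 40.2 → residual 0.0 km
  Station 3: calculated 78.1 vs reported 78.1 → residual 0.0 km
  Station 4: calculated 137.0 vs reported 172.6 → residual 35.6 km
Station 1, Station 2, Station 3 are mutually consistent (residuals ≈ 0); Station 4 is off by 35.6 km.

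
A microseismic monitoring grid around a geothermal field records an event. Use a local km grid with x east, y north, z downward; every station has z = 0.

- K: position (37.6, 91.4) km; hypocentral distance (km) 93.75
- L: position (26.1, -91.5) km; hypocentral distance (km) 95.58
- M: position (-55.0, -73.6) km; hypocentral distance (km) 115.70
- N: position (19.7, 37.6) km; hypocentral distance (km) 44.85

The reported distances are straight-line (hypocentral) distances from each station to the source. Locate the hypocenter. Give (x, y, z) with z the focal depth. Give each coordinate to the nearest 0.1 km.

Each station gives a sphere (x−x_i)² + (y−y_i)² + z² = d_i² (stations at z=0).
Subtracting the K sphere from L and M: z² cancels, leaving linear equations in x and y:
-23.0 x − 365.8 y = -1060.73
-185.2 x − 330.0 y = -5923.19
Solving: x ≈ 30.199, y ≈ 1.001 km (keep extra digits for the depth step; rounded: 30.2, 1.0).
Then from the K sphere: z² = 93.75² − (x − 37.6)² − (y − 91.4)² with x = 30.199, y = 1.001, so z ≈ 23.713 ≈ 23.7 km.
Check against N (with the unrounded solution): distance 44.86 ≈ 44.85 km. ✓

x ≈ 30.2 km, y ≈ 1.0 km, depth ≈ 23.7 km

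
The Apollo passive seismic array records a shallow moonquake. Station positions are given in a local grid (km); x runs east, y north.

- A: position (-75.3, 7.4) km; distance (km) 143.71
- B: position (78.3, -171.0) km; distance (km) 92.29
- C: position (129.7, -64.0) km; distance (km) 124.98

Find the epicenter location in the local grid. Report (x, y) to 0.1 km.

Circle about each station: (x + 75.3)² + (y − 7.4)² = 143.71²; (x − 78.3)² + (y + 171.0)² = 92.29²; (x − 129.7)² + (y + 64.0)² = 124.98².
Subtracting the A equation from the B and C equations removes the quadratic terms:
307.2 x − 356.8 y = 41782.16
410.0 x − 142.8 y = 20225.80
Solving the 2×2 system: x ≈ 12.2, y ≈ -106.6 km.

x ≈ 12.2 km, y ≈ -106.6 km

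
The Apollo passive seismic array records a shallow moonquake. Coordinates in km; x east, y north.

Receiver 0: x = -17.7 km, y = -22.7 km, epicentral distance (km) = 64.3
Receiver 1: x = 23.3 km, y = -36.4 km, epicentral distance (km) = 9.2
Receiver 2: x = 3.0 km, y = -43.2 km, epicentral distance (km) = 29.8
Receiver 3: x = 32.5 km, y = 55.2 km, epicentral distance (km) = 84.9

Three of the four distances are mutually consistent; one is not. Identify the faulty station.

Solve using three stations at a time. Using Receiver 1, Receiver 2, Receiver 3 (subtract circle equations pairwise → linear system) gives (x, y) ≈ (29.5, -29.6).
Distances from that point to each station vs reported:
  Receiver 0: calculated 47.7 vs reported 64.3 → residual 16.6 km
  Receiver 1: calculated 9.2 vs reported 9.2 → residual 0.0 km
  Receiver 2: calculated 29.8 vs reported 29.8 → residual 0.0 km
  Receiver 3: calculated 84.9 vs reported 84.9 → residual 0.0 km
Receiver 1, Receiver 2, Receiver 3 are mutually consistent (residuals ≈ 0); Receiver 0 is off by 16.6 km.

Receiver 0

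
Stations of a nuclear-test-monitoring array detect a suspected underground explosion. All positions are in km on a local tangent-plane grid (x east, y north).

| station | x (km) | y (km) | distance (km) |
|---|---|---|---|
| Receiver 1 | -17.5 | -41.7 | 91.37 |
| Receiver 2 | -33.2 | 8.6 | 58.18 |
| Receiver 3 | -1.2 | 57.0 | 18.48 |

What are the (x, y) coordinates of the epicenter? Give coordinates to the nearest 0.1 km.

x ≈ 12.5 km, y ≈ 44.6 km

Circle about each station: (x + 17.5)² + (y + 41.7)² = 91.37²; (x + 33.2)² + (y − 8.6)² = 58.18²; (x + 1.2)² + (y − 57.0)² = 18.48².
Subtracting the Receiver 1 equation from the Receiver 2 and Receiver 3 equations removes the quadratic terms:
-31.4 x + 100.6 y = 4094.62
32.6 x + 197.4 y = 9212.27
Solving the 2×2 system: x ≈ 12.5, y ≈ 44.6 km.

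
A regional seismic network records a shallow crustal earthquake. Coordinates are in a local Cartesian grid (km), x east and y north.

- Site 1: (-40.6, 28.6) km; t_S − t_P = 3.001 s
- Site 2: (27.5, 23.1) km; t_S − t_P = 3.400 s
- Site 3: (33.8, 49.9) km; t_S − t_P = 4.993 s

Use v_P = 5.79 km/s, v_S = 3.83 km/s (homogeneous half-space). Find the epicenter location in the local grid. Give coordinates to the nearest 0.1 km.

Distance from S−P lag: d = Δt · v_P v_S / (v_P − v_S) = Δt · (5.79·3.83)/(5.79−3.83) ≈ 11.3141·Δt.
So d_Site 1 = 33.95, d_Site 2 = 38.47, d_Site 3 = 56.49 km.
Circle about each station: (x + 40.6)² + (y − 28.6)² = 33.95²; (x − 27.5)² + (y − 23.1)² = 38.47²; (x − 33.8)² + (y − 49.9)² = 56.49².
Subtracting the Site 1 equation from the Site 2 and Site 3 equations removes the quadratic terms:
136.2 x − 11.0 y = -1503.80
148.8 x + 42.6 y = -872.39
Solving the 2×2 system: x ≈ -9.9, y ≈ 14.1 km.

x ≈ -9.9 km, y ≈ 14.1 km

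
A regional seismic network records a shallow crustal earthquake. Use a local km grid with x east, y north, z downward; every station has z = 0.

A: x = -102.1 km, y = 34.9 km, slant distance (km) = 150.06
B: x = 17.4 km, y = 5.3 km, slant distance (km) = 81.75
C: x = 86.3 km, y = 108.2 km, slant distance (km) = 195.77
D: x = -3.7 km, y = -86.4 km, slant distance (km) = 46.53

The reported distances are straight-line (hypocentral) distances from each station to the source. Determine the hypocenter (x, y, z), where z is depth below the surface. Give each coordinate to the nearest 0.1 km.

Each station gives a sphere (x−x_i)² + (y−y_i)² + z² = d_i² (stations at z=0).
Subtracting the A sphere from B and C: z² cancels, leaving linear equations in x and y:
239.0 x − 59.2 y = 4523.37
376.8 x + 146.6 y = -8295.38
Solving: x ≈ 3.000, y ≈ -64.296 km (keep extra digits for the depth step; rounded: 3.0, -64.3).
Then from the A sphere: z² = 150.06² − (x + 102.1)² − (y − 34.9)² with x = 3.000, y = -64.296, so z ≈ 40.400 ≈ 40.4 km.
Check against D (with the unrounded solution): distance 46.54 ≈ 46.53 km. ✓

x ≈ 3.0 km, y ≈ -64.3 km, depth ≈ 40.4 km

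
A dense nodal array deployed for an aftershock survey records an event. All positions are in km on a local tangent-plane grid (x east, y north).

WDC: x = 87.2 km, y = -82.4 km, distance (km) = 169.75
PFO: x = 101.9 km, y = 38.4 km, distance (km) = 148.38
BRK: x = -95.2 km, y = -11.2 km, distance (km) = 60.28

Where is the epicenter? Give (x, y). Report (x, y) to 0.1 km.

(-45.7, 23.2)

Circle about each station: (x − 87.2)² + (y + 82.4)² = 169.75²; (x − 101.9)² + (y − 38.4)² = 148.38²; (x + 95.2)² + (y + 11.2)² = 60.28².
Subtracting pairs of circle equations eliminates x²+y² and gives linear equations (the radical axes):
29.4 x + 241.6 y = 4263.01
-364.8 x + 142.4 y = 19976.26
Solving the 2×2 system: x ≈ -45.7, y ≈ 23.2 km.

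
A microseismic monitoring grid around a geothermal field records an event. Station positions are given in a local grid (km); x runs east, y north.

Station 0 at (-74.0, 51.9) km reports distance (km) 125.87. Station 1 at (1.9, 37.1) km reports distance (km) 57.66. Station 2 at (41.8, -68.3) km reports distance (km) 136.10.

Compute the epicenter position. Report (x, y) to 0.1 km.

Circle about each station: (x + 74.0)² + (y − 51.9)² = 125.87²; (x − 1.9)² + (y − 37.1)² = 57.66²; (x − 41.8)² + (y + 68.3)² = 136.10².
Subtracting pairs of circle equations eliminates x²+y² and gives linear equations (the radical axes):
151.8 x − 29.6 y = 5728.99
231.6 x − 240.4 y = -4437.43
Solving the 2×2 system: x ≈ 50.9, y ≈ 67.5 km.

(50.9, 67.5)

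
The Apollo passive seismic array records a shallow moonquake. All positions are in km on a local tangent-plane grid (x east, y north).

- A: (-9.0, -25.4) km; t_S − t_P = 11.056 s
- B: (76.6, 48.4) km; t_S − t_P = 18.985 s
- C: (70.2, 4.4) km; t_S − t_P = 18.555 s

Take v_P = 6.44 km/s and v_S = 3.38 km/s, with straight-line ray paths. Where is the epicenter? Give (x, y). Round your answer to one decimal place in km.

x ≈ -57.9 km, y ≈ 36.2 km

Distance from S−P lag: d = Δt · v_P v_S / (v_P − v_S) = Δt · (6.44·3.38)/(6.44−3.38) ≈ 7.1135·Δt.
So d_A = 78.65, d_B = 135.05, d_C = 131.99 km.
Circle about each station: (x + 9.0)² + (y + 25.4)² = 78.65²; (x − 76.6)² + (y − 48.4)² = 135.05²; (x − 70.2)² + (y − 4.4)² = 131.99².
Subtracting the A equation from the B and C equations removes the quadratic terms:
171.2 x + 147.6 y = -4568.72
158.4 x + 59.6 y = -7014.30
Solving the 2×2 system: x ≈ -57.9, y ≈ 36.2 km.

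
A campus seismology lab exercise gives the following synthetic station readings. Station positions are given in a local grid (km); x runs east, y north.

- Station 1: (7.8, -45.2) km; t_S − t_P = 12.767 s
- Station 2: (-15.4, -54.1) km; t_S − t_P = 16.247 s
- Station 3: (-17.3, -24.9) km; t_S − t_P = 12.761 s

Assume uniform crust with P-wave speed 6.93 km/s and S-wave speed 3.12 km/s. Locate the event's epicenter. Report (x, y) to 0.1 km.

x ≈ 39.6 km, y ≈ 19.9 km

Distance from S−P lag: d = Δt · v_P v_S / (v_P − v_S) = Δt · (6.93·3.12)/(6.93−3.12) ≈ 5.6750·Δt.
So d_Station 1 = 72.45, d_Station 2 = 92.20, d_Station 3 = 72.42 km.
Circle about each station: (x − 7.8)² + (y + 45.2)² = 72.45²; (x + 15.4)² + (y + 54.1)² = 92.20²; (x + 17.3)² + (y + 24.9)² = 72.42².
Subtracting the Station 1 equation from the Station 2 and Station 3 equations removes the quadratic terms:
-46.4 x − 17.8 y = -2191.75
-50.2 x + 40.6 y = -1180.23
Solving the 2×2 system: x ≈ 39.6, y ≈ 19.9 km.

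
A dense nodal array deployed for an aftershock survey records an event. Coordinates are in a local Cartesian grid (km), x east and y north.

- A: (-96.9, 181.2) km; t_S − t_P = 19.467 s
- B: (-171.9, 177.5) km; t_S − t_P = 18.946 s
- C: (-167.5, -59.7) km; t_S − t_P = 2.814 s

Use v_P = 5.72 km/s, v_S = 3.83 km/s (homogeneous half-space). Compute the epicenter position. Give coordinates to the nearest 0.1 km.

Distance from S−P lag: d = Δt · v_P v_S / (v_P − v_S) = Δt · (5.72·3.83)/(5.72−3.83) ≈ 11.5913·Δt.
So d_A = 225.65, d_B = 219.61, d_C = 32.62 km.
Circle about each station: (x + 96.9)² + (y − 181.2)² = 225.65²; (x + 171.9)² + (y − 177.5)² = 219.61²; (x + 167.5)² + (y + 59.7)² = 32.62².
Subtracting pairs of circle equations eliminates x²+y² and gives linear equations (the radical axes):
-150.0 x − 7.4 y = 21522.18
-141.2 x − 481.8 y = 39251.15
Solving the 2×2 system: x ≈ -141.5, y ≈ -40.0 km.
Check against A (with the unrounded x, y): √((x + 96.9)²+(y − 181.2)²) = 225.65 ≈ 225.65 km. ✓

(-141.5, -40.0)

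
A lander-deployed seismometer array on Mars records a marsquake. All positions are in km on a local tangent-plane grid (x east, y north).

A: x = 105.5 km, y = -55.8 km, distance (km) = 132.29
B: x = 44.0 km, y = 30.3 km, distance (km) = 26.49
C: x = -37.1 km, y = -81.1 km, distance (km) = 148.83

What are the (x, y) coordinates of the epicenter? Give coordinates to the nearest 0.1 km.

Circle about each station: (x − 105.5)² + (y + 55.8)² = 132.29²; (x − 44.0)² + (y − 30.3)² = 26.49²; (x + 37.1)² + (y + 81.1)² = 148.83².
Subtracting pairs of circle equations eliminates x²+y² and gives linear equations (the radical axes):
-123.0 x + 172.2 y = 5409.12
-285.2 x − 50.6 y = -10939.99
Solving the 2×2 system: x ≈ 29.1, y ≈ 52.2 km.

x ≈ 29.1 km, y ≈ 52.2 km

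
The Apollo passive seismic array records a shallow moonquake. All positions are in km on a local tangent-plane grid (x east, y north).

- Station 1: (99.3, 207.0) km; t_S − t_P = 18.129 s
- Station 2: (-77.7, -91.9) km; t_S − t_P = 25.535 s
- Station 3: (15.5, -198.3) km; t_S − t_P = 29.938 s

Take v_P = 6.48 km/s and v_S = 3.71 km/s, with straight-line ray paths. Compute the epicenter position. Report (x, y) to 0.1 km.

x ≈ 92.7 km, y ≈ 49.8 km

Distance from S−P lag: d = Δt · v_P v_S / (v_P − v_S) = Δt · (6.48·3.71)/(6.48−3.71) ≈ 8.6790·Δt.
So d_Station 1 = 157.34, d_Station 2 = 221.62, d_Station 3 = 259.83 km.
Circle about each station: (x − 99.3)² + (y − 207.0)² = 157.34²; (x + 77.7)² + (y + 91.9)² = 221.62²; (x − 15.5)² + (y + 198.3)² = 259.83².
Subtracting the Station 1 equation from the Station 2 and Station 3 equations removes the quadratic terms:
-354.0 x − 597.8 y = -62586.14
-167.6 x − 810.6 y = -55902.10
Solving the 2×2 system: x ≈ 92.7, y ≈ 49.8 km.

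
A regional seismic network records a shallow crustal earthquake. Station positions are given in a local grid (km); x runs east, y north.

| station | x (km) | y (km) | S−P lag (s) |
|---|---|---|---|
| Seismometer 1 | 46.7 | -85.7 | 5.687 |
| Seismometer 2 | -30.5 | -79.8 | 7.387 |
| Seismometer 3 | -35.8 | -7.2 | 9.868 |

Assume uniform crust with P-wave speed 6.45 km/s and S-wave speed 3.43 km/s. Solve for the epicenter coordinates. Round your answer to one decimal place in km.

Distance from S−P lag: d = Δt · v_P v_S / (v_P − v_S) = Δt · (6.45·3.43)/(6.45−3.43) ≈ 7.3257·Δt.
So d_Seismometer 1 = 41.66, d_Seismometer 2 = 54.11, d_Seismometer 3 = 72.29 km.
Circle about each station: (x − 46.7)² + (y + 85.7)² = 41.66²; (x + 30.5)² + (y + 79.8)² = 54.11²; (x + 35.8)² + (y + 7.2)² = 72.29².
Subtracting the Seismometer 1 equation from the Seismometer 2 and Seismometer 3 equations removes the quadratic terms:
-154.4 x + 11.8 y = -3419.43
-165.0 x + 157.0 y = -11682.19
Solving the 2×2 system: x ≈ 17.9, y ≈ -55.6 km.

x ≈ 17.9 km, y ≈ -55.6 km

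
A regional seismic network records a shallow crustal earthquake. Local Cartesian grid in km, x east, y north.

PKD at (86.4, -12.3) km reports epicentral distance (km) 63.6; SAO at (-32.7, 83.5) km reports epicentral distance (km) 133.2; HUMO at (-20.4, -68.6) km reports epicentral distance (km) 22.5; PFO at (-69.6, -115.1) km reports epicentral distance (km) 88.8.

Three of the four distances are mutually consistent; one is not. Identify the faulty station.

Solve using three stations at a time. Using SAO, HUMO, PFO (subtract circle equations pairwise → linear system) gives (x, y) ≈ (-11.5, -48.0).
Distances from that point to each station vs reported:
  PKD: calculated 104.2 vs reported 63.6 → residual 40.6 km
  SAO: calculated 133.2 vs reported 133.2 → residual 0.0 km
  HUMO: calculated 22.5 vs reported 22.5 → residual 0.0 km
  PFO: calculated 88.8 vs reported 88.8 → residual 0.0 km
SAO, HUMO, PFO are mutually consistent (residuals ≈ 0); PKD is off by 40.6 km.

PKD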